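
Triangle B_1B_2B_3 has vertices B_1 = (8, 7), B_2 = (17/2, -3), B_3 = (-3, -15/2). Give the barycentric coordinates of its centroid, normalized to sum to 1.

(1/3, 1/3, 1/3)

The centroid is the average of the vertices, so each weight is 1/3.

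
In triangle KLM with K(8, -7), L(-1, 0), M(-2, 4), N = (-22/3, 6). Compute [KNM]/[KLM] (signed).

4/3

[KLM] = ½·(8·(0−4) + (-1)·(4−(-7)) + (-2)·(-7−0)) = ½·(-32 − 11 + 14) = -29/2.
[KNM] = ½·(8·(6−4) + (-22/3)·(4−(-7)) + (-2)·(-7−6)) = ½·(16 − 242/3 + 26) = -58/3, so the ratio is (-58/3)/(-29/2) = 4/3.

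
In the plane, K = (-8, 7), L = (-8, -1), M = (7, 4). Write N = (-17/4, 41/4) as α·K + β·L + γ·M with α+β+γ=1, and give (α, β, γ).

Signed area of the reference triangle: [KLM] = ½·((-8)·(-1−4) + (-8)·(4−7) + 7·(7−(-1))) = ½·(40 + 24 + 56) = 60.
[NLM] = ½·((-17/4)·(-1−4) + (-8)·(4−(41/4)) + 7·(41/4−(-1))) = ½·(85/4 + 50 + 315/4) = 75, so the K-coordinate is 75/60 = 5/4.
[KNM] = ½·((-8)·(41/4−4) + (-17/4)·(4−7) + 7·(7−(41/4))) = ½·(-50 + 51/4 − 91/4) = -30, so the L-coordinate is -1/2.
[KLN] = ½·((-8)·(-1−(41/4)) + (-8)·(41/4−7) + (-17/4)·(7−(-1))) = ½·(90 − 26 − 34) = 15, so the M-coordinate is 1/4.
Check: 5/4 − 1/2 + 1/4 = 1.

(5/4, -1/2, 1/4)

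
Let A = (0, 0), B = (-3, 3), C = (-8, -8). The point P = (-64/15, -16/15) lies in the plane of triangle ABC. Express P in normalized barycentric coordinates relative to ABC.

Signed area of the reference triangle: [ABC] = ½·(0·(3−(-8)) + (-3)·(-8−0) + (-8)·(0−3)) = ½·(0 + 24 + 24) = 24.
[PBC] = ½·((-64/15)·(3−(-8)) + (-3)·(-8−(-16/15)) + (-8)·(-16/15−3)) = ½·(-704/15 + 104/5 + 488/15) = 16/5, so the A-coordinate is (16/5)/24 = 2/15.
[APC] = ½·(0·(-16/15−(-8)) + (-64/15)·(-8−0) + (-8)·(0−(-16/15))) = ½·(0 + 512/15 − 128/15) = 64/5, so the B-coordinate is 8/15.
[ABP] = ½·(0·(3−(-16/15)) + (-3)·(-16/15−0) + (-64/15)·(0−3)) = ½·(0 + 16/5 + 64/5) = 8, so the C-coordinate is 1/3.

(2/15, 8/15, 1/3)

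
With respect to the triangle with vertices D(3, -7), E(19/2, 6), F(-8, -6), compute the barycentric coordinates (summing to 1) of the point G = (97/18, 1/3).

(1/3, 5/9, 1/9)

Signed area of the reference triangle: [DEF] = ½·(3·(6−(-6)) + (19/2)·(-6−(-7)) + (-8)·(-7−6)) = ½·(36 + 19/2 + 104) = 299/4.
[GEF] = ½·((97/18)·(6−(-6)) + (19/2)·(-6−(1/3)) + (-8)·(1/3−6)) = ½·(194/3 − 361/6 + 136/3) = 299/12, so the D-coordinate is (299/12)/(299/4) = 1/3.
[DGF] = ½·(3·(1/3−(-6)) + (97/18)·(-6−(-7)) + (-8)·(-7−(1/3))) = ½·(19 + 97/18 + 176/3) = 1495/36, so the E-coordinate is 5/9.
[DEG] = ½·(3·(6−(1/3)) + (19/2)·(1/3−(-7)) + (97/18)·(-7−6)) = ½·(17 + 209/3 − 1261/18) = 299/36, so the F-coordinate is 1/9.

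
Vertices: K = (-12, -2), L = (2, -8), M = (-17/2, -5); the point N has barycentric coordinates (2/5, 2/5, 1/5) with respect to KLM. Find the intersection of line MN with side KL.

Line MN meets KL where the M-coordinate vanishes; zeroing N's M-weight and renormalizing leaves K, L-weights 2/5 : 2/5 → (1/2, 1/2).
So J = (1/2)·K + (1/2)·L = (-5, -5).

(-5, -5)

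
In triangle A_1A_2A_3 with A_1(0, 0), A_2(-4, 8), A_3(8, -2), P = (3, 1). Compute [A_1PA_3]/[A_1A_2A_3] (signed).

[A_1A_2A_3] = ½·(0·(8−(-2)) + (-4)·(-2−0) + 8·(0−8)) = ½·(0 + 8 − 64) = -28.
[A_1PA_3] = ½·(0·(1−(-2)) + 3·(-2−0) + 8·(0−1)) = ½·(0 − 6 − 8) = -7, so the ratio is (-7)/(-28) = 1/4.

1/4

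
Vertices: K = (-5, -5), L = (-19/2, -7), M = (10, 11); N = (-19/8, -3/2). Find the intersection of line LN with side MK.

(0, 1/3)

Barycentric coordinates of N with respect to KLM: (1/2, 1/4, 1/4).
On side MK the L-coordinate is zero; dropping N's L-weight 1/4 and renormalizing the remaining 1/4 : 1/2 gives weights 1/3, 2/3 on M, K.
J = (1/3)·(10, 11) + (2/3)·(-5, -5) = (0, 1/3).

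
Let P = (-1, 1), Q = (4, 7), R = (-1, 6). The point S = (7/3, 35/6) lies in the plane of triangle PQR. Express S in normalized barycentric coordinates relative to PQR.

(1/6, 2/3, 1/6)

Signed area of the reference triangle: [PQR] = ½·((-1)·(7−6) + 4·(6−1) + (-1)·(1−7)) = ½·(-1 + 20 + 6) = 25/2.
[SQR] = ½·((7/3)·(7−6) + 4·(6−(35/6)) + (-1)·(35/6−7)) = ½·(7/3 + 2/3 + 7/6) = 25/12, so the P-coordinate is (25/12)/(25/2) = 1/6.
[PSR] = ½·((-1)·(35/6−6) + (7/3)·(6−1) + (-1)·(1−(35/6))) = ½·(1/6 + 35/3 + 29/6) = 25/3, so the Q-coordinate is 2/3.
[PQS] = ½·((-1)·(7−(35/6)) + 4·(35/6−1) + (7/3)·(1−7)) = ½·(-7/6 + 58/3 − 14) = 25/12, so the R-coordinate is 1/6.
Check: 1/6 + 2/3 + 1/6 = 1.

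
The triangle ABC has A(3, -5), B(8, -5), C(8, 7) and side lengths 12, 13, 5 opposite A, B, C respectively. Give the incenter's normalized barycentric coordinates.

(2/5, 13/30, 1/6)

The incenter has barycentric coordinates proportional to the opposite side lengths: (12 : 13 : 5).
Normalizing by 12+13+5 = 30 gives (2/5, 13/30, 1/6).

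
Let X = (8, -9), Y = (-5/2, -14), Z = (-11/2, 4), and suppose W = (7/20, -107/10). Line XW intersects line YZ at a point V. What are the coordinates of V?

(-41/14, -80/7)

Barycentric coordinates of W with respect to XYZ: (3/10, 3/5, 1/10).
On side YZ the X-coordinate is zero; dropping W's X-weight 3/10 and renormalizing the remaining 3/5 : 1/10 gives weights 6/7, 1/7 on Y, Z.
V = (6/7)·(-5/2, -14) + (1/7)·(-11/2, 4) = (-41/14, -80/7).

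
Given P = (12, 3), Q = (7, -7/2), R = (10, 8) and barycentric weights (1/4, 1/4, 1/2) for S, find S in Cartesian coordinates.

S = (1/4)·P + (1/4)·Q + (1/2)·R.
x-coordinate: (1/4)·12 + (1/4)·7 + (1/2)·10 = 39/4.
y-coordinate: (1/4)·3 + (1/4)·(-7/2) + (1/2)·8 = 31/8.

(39/4, 31/8)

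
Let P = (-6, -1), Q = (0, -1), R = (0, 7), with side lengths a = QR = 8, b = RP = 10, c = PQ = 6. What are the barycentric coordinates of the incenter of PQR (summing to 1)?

(1/3, 5/12, 1/4)

The incenter has barycentric coordinates proportional to the opposite side lengths: (8 : 10 : 6).
Normalizing by 8+10+6 = 24 gives (1/3, 5/12, 1/4).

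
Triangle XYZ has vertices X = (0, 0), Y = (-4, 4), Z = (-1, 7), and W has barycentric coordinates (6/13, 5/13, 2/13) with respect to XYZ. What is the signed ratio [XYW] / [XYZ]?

2/13

The signed ratio [XYW]/[XYZ] equals the barycentric coordinate of W at vertex Z, which is 2/13.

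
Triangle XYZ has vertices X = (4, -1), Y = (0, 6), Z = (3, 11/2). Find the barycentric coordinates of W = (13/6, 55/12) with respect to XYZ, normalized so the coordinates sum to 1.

(1/6, 1/3, 1/2)

Signed area of the reference triangle: [XYZ] = ½·(4·(6−(11/2)) + 0·(11/2−(-1)) + 3·(-1−6)) = ½·(2 + 0 − 21) = -19/2.
[WYZ] = ½·((13/6)·(6−(11/2)) + 0·(11/2−(55/12)) + 3·(55/12−6)) = ½·(13/12 + 0 − 17/4) = -19/12, so the X-coordinate is (-19/12)/(-19/2) = 1/6.
[XWZ] = ½·(4·(55/12−(11/2)) + (13/6)·(11/2−(-1)) + 3·(-1−(55/12))) = ½·(-11/3 + 169/12 − 67/4) = -19/6, so the Y-coordinate is 1/3.
[XYW] = ½·(4·(6−(55/12)) + 0·(55/12−(-1)) + (13/6)·(-1−6)) = ½·(17/3 + 0 − 91/6) = -19/4, so the Z-coordinate is 1/2.
Check: 1/6 + 1/3 + 1/2 = 1.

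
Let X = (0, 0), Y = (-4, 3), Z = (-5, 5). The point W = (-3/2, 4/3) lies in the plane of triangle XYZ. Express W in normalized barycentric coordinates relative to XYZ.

(2/3, 1/6, 1/6)

Signed area of the reference triangle: [XYZ] = ½·(0·(3−5) + (-4)·(5−0) + (-5)·(0−3)) = ½·(0 − 20 + 15) = -5/2.
[WYZ] = ½·((-3/2)·(3−5) + (-4)·(5−(4/3)) + (-5)·(4/3−3)) = ½·(3 − 44/3 + 25/3) = -5/3, so the X-coordinate is (-5/3)/(-5/2) = 2/3.
[XWZ] = ½·(0·(4/3−5) + (-3/2)·(5−0) + (-5)·(0−(4/3))) = ½·(0 − 15/2 + 20/3) = -5/12, so the Y-coordinate is 1/6.
[XYW] = ½·(0·(3−(4/3)) + (-4)·(4/3−0) + (-3/2)·(0−3)) = ½·(0 − 16/3 + 9/2) = -5/12, so the Z-coordinate is 1/6.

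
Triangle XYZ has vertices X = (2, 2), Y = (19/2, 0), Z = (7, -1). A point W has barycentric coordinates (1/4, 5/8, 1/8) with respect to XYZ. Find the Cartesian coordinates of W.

(117/16, 3/8)

W = (1/4)·X + (5/8)·Y + (1/8)·Z.
x-coordinate: (1/4)·2 + (5/8)·(19/2) + (1/8)·7 = 117/16.
y-coordinate: (1/4)·2 + (5/8)·0 + (1/8)·(-1) = 3/8.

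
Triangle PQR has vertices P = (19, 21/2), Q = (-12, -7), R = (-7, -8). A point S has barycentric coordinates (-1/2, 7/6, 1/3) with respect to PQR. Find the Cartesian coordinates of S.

S = (-1/2)·P + (7/6)·Q + (1/3)·R.
x-coordinate: (-1/2)·19 + (7/6)·(-12) + (1/3)·(-7) = -155/6.
y-coordinate: (-1/2)·(21/2) + (7/6)·(-7) + (1/3)·(-8) = -193/12.

(-155/6, -193/12)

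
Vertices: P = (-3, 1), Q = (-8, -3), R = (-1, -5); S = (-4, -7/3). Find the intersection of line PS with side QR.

(-9/2, -4)

Barycentric coordinates of S with respect to PQR: (1/3, 1/3, 1/3).
On side QR the P-coordinate is zero; dropping S's P-weight 1/3 and renormalizing the remaining 1/3 : 1/3 gives weights 1/2, 1/2 on Q, R.
T = (1/2)·(-8, -3) + (1/2)·(-1, -5) = (-9/2, -4).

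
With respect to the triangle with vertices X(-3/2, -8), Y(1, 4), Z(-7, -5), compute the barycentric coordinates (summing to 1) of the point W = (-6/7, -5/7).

(2/7, 4/7, 1/7)

Signed area of the reference triangle: [XYZ] = ½·((-3/2)·(4−(-5)) + 1·(-5−(-8)) + (-7)·(-8−4)) = ½·(-27/2 + 3 + 84) = 147/4.
[WYZ] = ½·((-6/7)·(4−(-5)) + 1·(-5−(-5/7)) + (-7)·(-5/7−4)) = ½·(-54/7 − 30/7 + 33) = 21/2, so the X-coordinate is (21/2)/(147/4) = 2/7.
[XWZ] = ½·((-3/2)·(-5/7−(-5)) + (-6/7)·(-5−(-8)) + (-7)·(-8−(-5/7))) = ½·(-45/7 − 18/7 + 51) = 21, so the Y-coordinate is 4/7.
[XYW] = ½·((-3/2)·(4−(-5/7)) + 1·(-5/7−(-8)) + (-6/7)·(-8−4)) = ½·(-99/14 + 51/7 + 72/7) = 21/4, so the Z-coordinate is 1/7.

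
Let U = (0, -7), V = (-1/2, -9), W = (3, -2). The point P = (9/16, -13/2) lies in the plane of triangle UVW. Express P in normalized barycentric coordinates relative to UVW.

Signed area of the reference triangle: [UVW] = ½·(0·(-9−(-2)) + (-1/2)·(-2−(-7)) + 3·(-7−(-9))) = ½·(0 − 5/2 + 6) = 7/4.
[PVW] = ½·((9/16)·(-9−(-2)) + (-1/2)·(-2−(-13/2)) + 3·(-13/2−(-9))) = ½·(-63/16 − 9/4 + 15/2) = 21/32, so the U-coordinate is (21/32)/(7/4) = 3/8.
[UPW] = ½·(0·(-13/2−(-2)) + (9/16)·(-2−(-7)) + 3·(-7−(-13/2))) = ½·(0 + 45/16 − 3/2) = 21/32, so the V-coordinate is 3/8.
[UVP] = ½·(0·(-9−(-13/2)) + (-1/2)·(-13/2−(-7)) + (9/16)·(-7−(-9))) = ½·(0 − 1/4 + 9/8) = 7/16, so the W-coordinate is 1/4.

(3/8, 3/8, 1/4)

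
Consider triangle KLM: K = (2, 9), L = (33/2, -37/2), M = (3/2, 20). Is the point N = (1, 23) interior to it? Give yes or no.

no

Barycentric coordinates of N: (-103/583, -16/583, 702/583).
The three coordinates are negative, negative, positive; a point is interior exactly when all three are positive.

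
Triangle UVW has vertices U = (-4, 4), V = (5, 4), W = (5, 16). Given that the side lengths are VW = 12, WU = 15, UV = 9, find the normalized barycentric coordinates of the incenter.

The incenter has barycentric coordinates proportional to the opposite side lengths: (12 : 15 : 9).
Normalizing by 12+15+9 = 36 gives (1/3, 5/12, 1/4).

(1/3, 5/12, 1/4)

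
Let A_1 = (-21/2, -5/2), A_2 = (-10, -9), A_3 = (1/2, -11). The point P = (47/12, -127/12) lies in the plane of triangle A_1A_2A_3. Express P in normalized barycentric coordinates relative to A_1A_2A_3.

Signed area of the reference triangle: [A_1A_2A_3] = ½·((-21/2)·(-9−(-11)) + (-10)·(-11−(-5/2)) + (1/2)·(-5/2−(-9))) = ½·(-21 + 85 + 13/4) = 269/8.
[PA_2A_3] = ½·((47/12)·(-9−(-11)) + (-10)·(-11−(-127/12)) + (1/2)·(-127/12−(-9))) = ½·(47/6 + 25/6 − 19/24) = 269/48, so the A_1-coordinate is (269/48)/(269/8) = 1/6.
[A_1PA_3] = ½·((-21/2)·(-127/12−(-11)) + (47/12)·(-11−(-5/2)) + (1/2)·(-5/2−(-127/12))) = ½·(-35/8 − 799/24 + 97/24) = -269/16, so the A_2-coordinate is -1/2.
[A_1A_2P] = ½·((-21/2)·(-9−(-127/12)) + (-10)·(-127/12−(-5/2)) + (47/12)·(-5/2−(-9))) = ½·(-133/8 + 485/6 + 611/24) = 269/6, so the A_3-coordinate is 4/3.

(1/6, -1/2, 4/3)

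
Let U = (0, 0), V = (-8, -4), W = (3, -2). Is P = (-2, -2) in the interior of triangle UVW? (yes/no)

Barycentric coordinates of P: (5/14, 5/14, 2/7).
The three coordinates are positive, positive, positive; a point is interior exactly when all three are positive.

yes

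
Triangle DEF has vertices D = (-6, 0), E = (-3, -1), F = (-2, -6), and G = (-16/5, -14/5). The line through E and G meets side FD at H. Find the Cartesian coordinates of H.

Barycentric coordinates of G with respect to DEF: (1/5, 2/5, 2/5).
On side FD the E-coordinate is zero; dropping G's E-weight 2/5 and renormalizing the remaining 2/5 : 1/5 gives weights 2/3, 1/3 on F, D.
H = (2/3)·(-2, -6) + (1/3)·(-6, 0) = (-10/3, -4).

(-10/3, -4)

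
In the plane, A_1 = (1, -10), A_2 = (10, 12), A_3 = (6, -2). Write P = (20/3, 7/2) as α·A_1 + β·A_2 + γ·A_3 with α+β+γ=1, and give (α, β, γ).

Signed area of the reference triangle: [A_1A_2A_3] = ½·(1·(12−(-2)) + 10·(-2−(-10)) + 6·(-10−12)) = ½·(14 + 80 − 132) = -19.
[PA_2A_3] = ½·((20/3)·(12−(-2)) + 10·(-2−(7/2)) + 6·(7/2−12)) = ½·(280/3 − 55 − 51) = -19/3, so the A_1-coordinate is (-19/3)/(-19) = 1/3.
[A_1PA_3] = ½·(1·(7/2−(-2)) + (20/3)·(-2−(-10)) + 6·(-10−(7/2))) = ½·(11/2 + 160/3 − 81) = -133/12, so the A_2-coordinate is 7/12.
[A_1A_2P] = ½·(1·(12−(7/2)) + 10·(7/2−(-10)) + (20/3)·(-10−12)) = ½·(17/2 + 135 − 440/3) = -19/12, so the A_3-coordinate is 1/12.
Check: 1/3 + 7/12 + 1/12 = 1.

(1/3, 7/12, 1/12)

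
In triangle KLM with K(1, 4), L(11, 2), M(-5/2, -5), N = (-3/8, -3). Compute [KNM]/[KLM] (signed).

[KLM] = ½·(1·(2−(-5)) + 11·(-5−4) + (-5/2)·(4−2)) = ½·(7 − 99 − 5) = -97/2.
[KNM] = ½·(1·(-3−(-5)) + (-3/8)·(-5−4) + (-5/2)·(4−(-3))) = ½·(2 + 27/8 − 35/2) = -97/16, so the ratio is (-97/16)/(-97/2) = 1/8.

1/8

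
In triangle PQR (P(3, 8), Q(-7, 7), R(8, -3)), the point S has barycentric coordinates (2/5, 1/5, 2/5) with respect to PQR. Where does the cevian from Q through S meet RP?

Line QS meets RP where the Q-coordinate vanishes; zeroing S's Q-weight and renormalizing leaves R, P-weights 2/5 : 2/5 → (1/2, 1/2).
So T = (1/2)·R + (1/2)·P = (11/2, 5/2).

(11/2, 5/2)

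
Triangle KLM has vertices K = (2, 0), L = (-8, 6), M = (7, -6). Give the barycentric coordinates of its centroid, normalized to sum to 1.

The centroid is the average of the vertices, so each weight is 1/3.

(1/3, 1/3, 1/3)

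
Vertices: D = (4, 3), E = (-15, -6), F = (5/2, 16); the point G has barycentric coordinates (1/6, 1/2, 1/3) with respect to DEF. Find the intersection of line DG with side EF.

(-8, 14/5)

Line DG meets EF where the D-coordinate vanishes; zeroing G's D-weight and renormalizing leaves E, F-weights 1/2 : 1/3 → (3/5, 2/5).
So H = (3/5)·E + (2/5)·F = (-8, 14/5).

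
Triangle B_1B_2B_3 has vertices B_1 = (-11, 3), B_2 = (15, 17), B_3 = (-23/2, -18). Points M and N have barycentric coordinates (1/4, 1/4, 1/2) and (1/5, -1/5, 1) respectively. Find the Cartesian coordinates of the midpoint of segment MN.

(-429/40, -62/5)

Barycentric coordinates of the midpoint are the average: (9/40, 1/40, 3/4).
Converting: (9/40)·B_1 + (1/40)·B_2 + (3/4)·B_3 = (-429/40, -62/5).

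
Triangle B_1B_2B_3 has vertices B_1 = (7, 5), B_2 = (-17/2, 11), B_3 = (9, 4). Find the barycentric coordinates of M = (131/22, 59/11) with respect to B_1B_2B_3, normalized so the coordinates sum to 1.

Signed area of the reference triangle: [B_1B_2B_3] = ½·(7·(11−4) + (-17/2)·(4−5) + 9·(5−11)) = ½·(49 + 17/2 − 54) = 7/4.
[MB_2B_3] = ½·((131/22)·(11−4) + (-17/2)·(4−(59/11)) + 9·(59/11−11)) = ½·(917/22 + 255/22 − 558/11) = 14/11, so the B_1-coordinate is (14/11)/(7/4) = 8/11.
[B_1MB_3] = ½·(7·(59/11−4) + (131/22)·(4−5) + 9·(5−(59/11))) = ½·(105/11 − 131/22 − 36/11) = 7/44, so the B_2-coordinate is 1/11.
[B_1B_2M] = ½·(7·(11−(59/11)) + (-17/2)·(59/11−5) + (131/22)·(5−11)) = ½·(434/11 − 34/11 − 393/11) = 7/22, so the B_3-coordinate is 2/11.

(8/11, 1/11, 2/11)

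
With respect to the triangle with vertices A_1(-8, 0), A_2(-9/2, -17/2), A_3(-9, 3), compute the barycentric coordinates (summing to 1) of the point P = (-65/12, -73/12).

(-1/6, 5/6, 1/3)

Signed area of the reference triangle: [A_1A_2A_3] = ½·((-8)·(-17/2−3) + (-9/2)·(3−0) + (-9)·(0−(-17/2))) = ½·(92 − 27/2 − 153/2) = 1.
[PA_2A_3] = ½·((-65/12)·(-17/2−3) + (-9/2)·(3−(-73/12)) + (-9)·(-73/12−(-17/2))) = ½·(1495/24 − 327/8 − 87/4) = -1/6, so the A_1-coordinate is (-1/6)/1 = -1/6.
[A_1PA_3] = ½·((-8)·(-73/12−3) + (-65/12)·(3−0) + (-9)·(0−(-73/12))) = ½·(218/3 − 65/4 − 219/4) = 5/6, so the A_2-coordinate is 5/6.
[A_1A_2P] = ½·((-8)·(-17/2−(-73/12)) + (-9/2)·(-73/12−0) + (-65/12)·(0−(-17/2))) = ½·(58/3 + 219/8 − 1105/24) = 1/3, so the A_3-coordinate is 1/3.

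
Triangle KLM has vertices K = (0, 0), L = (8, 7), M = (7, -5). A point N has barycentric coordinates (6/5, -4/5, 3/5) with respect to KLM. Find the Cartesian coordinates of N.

(-11/5, -43/5)

N = (6/5)·K + (-4/5)·L + (3/5)·M.
x-coordinate: (6/5)·0 + (-4/5)·8 + (3/5)·7 = -11/5.
y-coordinate: (6/5)·0 + (-4/5)·7 + (3/5)·(-5) = -43/5.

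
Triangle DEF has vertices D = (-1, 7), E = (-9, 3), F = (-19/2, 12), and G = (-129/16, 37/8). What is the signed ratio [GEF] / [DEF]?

[DEF] = ½·((-1)·(3−12) + (-9)·(12−7) + (-19/2)·(7−3)) = ½·(9 − 45 − 38) = -37.
[GEF] = ½·((-129/16)·(3−12) + (-9)·(12−(37/8)) + (-19/2)·(37/8−3)) = ½·(1161/16 − 531/8 − 247/16) = -37/8, so the ratio is (-37/8)/(-37) = 1/8.

1/8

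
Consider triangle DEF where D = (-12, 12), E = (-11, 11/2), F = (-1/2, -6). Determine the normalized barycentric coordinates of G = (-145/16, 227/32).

Signed area of the reference triangle: [DEF] = ½·((-12)·(11/2−(-6)) + (-11)·(-6−12) + (-1/2)·(12−(11/2))) = ½·(-138 + 198 − 13/4) = 227/8.
[GEF] = ½·((-145/16)·(11/2−(-6)) + (-11)·(-6−(227/32)) + (-1/2)·(227/32−(11/2))) = ½·(-3335/32 + 4609/32 − 51/64) = 2497/128, so the D-coordinate is (2497/128)/(227/8) = 11/16.
[DGF] = ½·((-12)·(227/32−(-6)) + (-145/16)·(-6−12) + (-1/2)·(12−(227/32))) = ½·(-1257/8 + 1305/8 − 157/64) = 227/128, so the E-coordinate is 1/16.
[DEG] = ½·((-12)·(11/2−(227/32)) + (-11)·(227/32−12) + (-145/16)·(12−(11/2))) = ½·(153/8 + 1727/32 − 1885/32) = 227/32, so the F-coordinate is 1/4.

(11/16, 1/16, 1/4)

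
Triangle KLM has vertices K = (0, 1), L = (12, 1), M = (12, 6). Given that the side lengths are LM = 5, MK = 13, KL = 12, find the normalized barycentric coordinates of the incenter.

(1/6, 13/30, 2/5)

The incenter has barycentric coordinates proportional to the opposite side lengths: (5 : 13 : 12).
Normalizing by 5+13+12 = 30 gives (1/6, 13/30, 2/5).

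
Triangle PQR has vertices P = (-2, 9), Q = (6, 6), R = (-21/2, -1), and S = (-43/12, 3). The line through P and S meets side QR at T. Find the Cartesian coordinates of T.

(-39/10, 9/5)

Barycentric coordinates of S with respect to PQR: (1/6, 1/3, 1/2).
On side QR the P-coordinate is zero; dropping S's P-weight 1/6 and renormalizing the remaining 1/3 : 1/2 gives weights 2/5, 3/5 on Q, R.
T = (2/5)·(6, 6) + (3/5)·(-21/2, -1) = (-39/10, 9/5).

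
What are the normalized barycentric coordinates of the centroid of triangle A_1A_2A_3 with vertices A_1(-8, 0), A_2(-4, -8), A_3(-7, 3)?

The centroid is the average of the vertices, so each weight is 1/3.

(1/3, 1/3, 1/3)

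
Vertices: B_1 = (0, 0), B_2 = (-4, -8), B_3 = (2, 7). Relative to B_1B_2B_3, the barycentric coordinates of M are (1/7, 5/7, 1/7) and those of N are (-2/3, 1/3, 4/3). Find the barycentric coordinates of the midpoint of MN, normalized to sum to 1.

Since both coordinate triples sum to 1, the midpoint's barycentrics are the componentwise average.
(1/7+-2/3)/2 = -11/42; similarly 11/21 and 31/42.

(-11/42, 11/21, 31/42)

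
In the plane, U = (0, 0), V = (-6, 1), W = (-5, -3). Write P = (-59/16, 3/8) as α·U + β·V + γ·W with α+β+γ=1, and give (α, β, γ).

(3/8, 9/16, 1/16)

Signed area of the reference triangle: [UVW] = ½·(0·(1−(-3)) + (-6)·(-3−0) + (-5)·(0−1)) = ½·(0 + 18 + 5) = 23/2.
[PVW] = ½·((-59/16)·(1−(-3)) + (-6)·(-3−(3/8)) + (-5)·(3/8−1)) = ½·(-59/4 + 81/4 + 25/8) = 69/16, so the U-coordinate is (69/16)/(23/2) = 3/8.
[UPW] = ½·(0·(3/8−(-3)) + (-59/16)·(-3−0) + (-5)·(0−(3/8))) = ½·(0 + 177/16 + 15/8) = 207/32, so the V-coordinate is 9/16.
[UVP] = ½·(0·(1−(3/8)) + (-6)·(3/8−0) + (-59/16)·(0−1)) = ½·(0 − 9/4 + 59/16) = 23/32, so the W-coordinate is 1/16.
Check: 3/8 + 9/16 + 1/16 = 1.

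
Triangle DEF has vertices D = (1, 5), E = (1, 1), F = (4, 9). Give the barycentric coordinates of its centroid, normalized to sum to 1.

(1/3, 1/3, 1/3)

The centroid is the average of the vertices, so each weight is 1/3.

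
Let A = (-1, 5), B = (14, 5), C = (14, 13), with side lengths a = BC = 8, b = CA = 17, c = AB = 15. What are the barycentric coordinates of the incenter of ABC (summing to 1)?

(1/5, 17/40, 3/8)

The incenter has barycentric coordinates proportional to the opposite side lengths: (8 : 17 : 15).
Normalizing by 8+17+15 = 40 gives (1/5, 17/40, 3/8).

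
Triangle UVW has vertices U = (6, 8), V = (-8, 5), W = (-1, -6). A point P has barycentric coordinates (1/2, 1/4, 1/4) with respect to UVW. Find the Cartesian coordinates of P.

(3/4, 15/4)

P = (1/2)·U + (1/4)·V + (1/4)·W.
x-coordinate: (1/2)·6 + (1/4)·(-8) + (1/4)·(-1) = 3/4.
y-coordinate: (1/2)·8 + (1/4)·5 + (1/4)·(-6) = 15/4.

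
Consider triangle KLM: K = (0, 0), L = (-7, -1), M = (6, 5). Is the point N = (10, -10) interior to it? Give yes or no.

Barycentric coordinates of N: (219/29, -110/29, -80/29).
The three coordinates are positive, negative, negative; a point is interior exactly when all three are positive.

no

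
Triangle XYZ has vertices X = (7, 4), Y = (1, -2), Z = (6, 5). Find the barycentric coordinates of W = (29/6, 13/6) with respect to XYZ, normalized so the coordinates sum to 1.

Signed area of the reference triangle: [XYZ] = ½·(7·(-2−5) + 1·(5−4) + 6·(4−(-2))) = ½·(-49 + 1 + 36) = -6.
[WYZ] = ½·((29/6)·(-2−5) + 1·(5−(13/6)) + 6·(13/6−(-2))) = ½·(-203/6 + 17/6 + 25) = -3, so the X-coordinate is (-3)/(-6) = 1/2.
[XWZ] = ½·(7·(13/6−5) + (29/6)·(5−4) + 6·(4−(13/6))) = ½·(-119/6 + 29/6 + 11) = -2, so the Y-coordinate is 1/3.
[XYW] = ½·(7·(-2−(13/6)) + 1·(13/6−4) + (29/6)·(4−(-2))) = ½·(-175/6 − 11/6 + 29) = -1, so the Z-coordinate is 1/6.
Check: 1/2 + 1/3 + 1/6 = 1.

(1/2, 1/3, 1/6)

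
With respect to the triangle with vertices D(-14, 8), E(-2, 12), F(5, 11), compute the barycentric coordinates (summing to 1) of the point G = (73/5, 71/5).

Signed area of the reference triangle: [DEF] = ½·((-14)·(12−11) + (-2)·(11−8) + 5·(8−12)) = ½·(-14 − 6 − 20) = -20.
[GEF] = ½·((73/5)·(12−11) + (-2)·(11−(71/5)) + 5·(71/5−12)) = ½·(73/5 + 32/5 + 11) = 16, so the D-coordinate is 16/(-20) = -4/5.
[DGF] = ½·((-14)·(71/5−11) + (73/5)·(11−8) + 5·(8−(71/5))) = ½·(-224/5 + 219/5 − 31) = -16, so the E-coordinate is 4/5.
[DEG] = ½·((-14)·(12−(71/5)) + (-2)·(71/5−8) + (73/5)·(8−12)) = ½·(154/5 − 62/5 − 292/5) = -20, so the F-coordinate is 1.
Check: -4/5 + 4/5 + 1 = 1.

(-4/5, 4/5, 1)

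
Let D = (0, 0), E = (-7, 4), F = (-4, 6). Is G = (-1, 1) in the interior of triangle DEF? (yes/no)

Barycentric coordinates of G: (21/26, 1/13, 3/26).
The three coordinates are positive, positive, positive; a point is interior exactly when all three are positive.

yes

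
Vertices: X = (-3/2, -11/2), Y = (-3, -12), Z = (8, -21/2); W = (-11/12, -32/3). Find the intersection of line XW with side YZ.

(-4/5, -117/10)

Barycentric coordinates of W with respect to XYZ: (1/6, 2/3, 1/6).
On side YZ the X-coordinate is zero; dropping W's X-weight 1/6 and renormalizing the remaining 2/3 : 1/6 gives weights 4/5, 1/5 on Y, Z.
V = (4/5)·(-3, -12) + (1/5)·(8, -21/2) = (-4/5, -117/10).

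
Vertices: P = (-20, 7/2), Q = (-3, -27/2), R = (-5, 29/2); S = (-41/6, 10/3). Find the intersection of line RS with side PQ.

Barycentric coordinates of S with respect to PQR: (1/6, 1/3, 1/2).
On side PQ the R-coordinate is zero; dropping S's R-weight 1/2 and renormalizing the remaining 1/6 : 1/3 gives weights 1/3, 2/3 on P, Q.
T = (1/3)·(-20, 7/2) + (2/3)·(-3, -27/2) = (-26/3, -47/6).

(-26/3, -47/6)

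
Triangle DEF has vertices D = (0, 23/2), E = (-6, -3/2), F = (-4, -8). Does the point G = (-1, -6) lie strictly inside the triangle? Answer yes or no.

no

Barycentric coordinates of G: (47/130, -101/130, 92/65).
The three coordinates are positive, negative, positive; a point is interior exactly when all three are positive.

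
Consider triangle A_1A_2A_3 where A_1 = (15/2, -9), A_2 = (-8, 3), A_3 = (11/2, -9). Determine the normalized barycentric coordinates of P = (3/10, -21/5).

Signed area of the reference triangle: [A_1A_2A_3] = ½·((15/2)·(3−(-9)) + (-8)·(-9−(-9)) + (11/2)·(-9−3)) = ½·(90 + 0 − 66) = 12.
[PA_2A_3] = ½·((3/10)·(3−(-9)) + (-8)·(-9−(-21/5)) + (11/2)·(-21/5−3)) = ½·(18/5 + 192/5 − 198/5) = 6/5, so the A_1-coordinate is (6/5)/12 = 1/10.
[A_1PA_3] = ½·((15/2)·(-21/5−(-9)) + (3/10)·(-9−(-9)) + (11/2)·(-9−(-21/5))) = ½·(36 + 0 − 132/5) = 24/5, so the A_2-coordinate is 2/5.
[A_1A_2P] = ½·((15/2)·(3−(-21/5)) + (-8)·(-21/5−(-9)) + (3/10)·(-9−3)) = ½·(54 − 192/5 − 18/5) = 6, so the A_3-coordinate is 1/2.

(1/10, 2/5, 1/2)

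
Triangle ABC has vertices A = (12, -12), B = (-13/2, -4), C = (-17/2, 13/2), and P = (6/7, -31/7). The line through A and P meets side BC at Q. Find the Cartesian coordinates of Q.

(-15/2, 5/4)

Barycentric coordinates of P with respect to ABC: (3/7, 2/7, 2/7).
On side BC the A-coordinate is zero; dropping P's A-weight 3/7 and renormalizing the remaining 2/7 : 2/7 gives weights 1/2, 1/2 on B, C.
Q = (1/2)·(-13/2, -4) + (1/2)·(-17/2, 13/2) = (-15/2, 5/4).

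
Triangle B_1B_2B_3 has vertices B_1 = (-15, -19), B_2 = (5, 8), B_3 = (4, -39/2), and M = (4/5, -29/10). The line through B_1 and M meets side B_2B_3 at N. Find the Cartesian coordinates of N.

(19/4, 9/8)

Barycentric coordinates of M with respect to B_1B_2B_3: (1/5, 3/5, 1/5).
On side B_2B_3 the B_1-coordinate is zero; dropping M's B_1-weight 1/5 and renormalizing the remaining 3/5 : 1/5 gives weights 3/4, 1/4 on B_2, B_3.
N = (3/4)·(5, 8) + (1/4)·(4, -39/2) = (19/4, 9/8).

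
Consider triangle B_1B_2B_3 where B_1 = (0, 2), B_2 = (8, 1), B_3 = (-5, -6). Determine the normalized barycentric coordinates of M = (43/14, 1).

Signed area of the reference triangle: [B_1B_2B_3] = ½·(0·(1−(-6)) + 8·(-6−2) + (-5)·(2−1)) = ½·(0 − 64 − 5) = -69/2.
[MB_2B_3] = ½·((43/14)·(1−(-6)) + 8·(-6−1) + (-5)·(1−1)) = ½·(43/2 − 56 + 0) = -69/4, so the B_1-coordinate is (-69/4)/(-69/2) = 1/2.
[B_1MB_3] = ½·(0·(1−(-6)) + (43/14)·(-6−2) + (-5)·(2−1)) = ½·(0 − 172/7 − 5) = -207/14, so the B_2-coordinate is 3/7.
[B_1B_2M] = ½·(0·(1−1) + 8·(1−2) + (43/14)·(2−1)) = ½·(0 − 8 + 43/14) = -69/28, so the B_3-coordinate is 1/14.
Check: 1/2 + 3/7 + 1/14 = 1.

(1/2, 3/7, 1/14)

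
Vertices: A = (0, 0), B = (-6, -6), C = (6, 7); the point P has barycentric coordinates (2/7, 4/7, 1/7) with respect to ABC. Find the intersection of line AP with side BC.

(-18/5, -17/5)

Line AP meets BC where the A-coordinate vanishes; zeroing P's A-weight and renormalizing leaves B, C-weights 4/7 : 1/7 → (4/5, 1/5).
So Q = (4/5)·B + (1/5)·C = (-18/5, -17/5).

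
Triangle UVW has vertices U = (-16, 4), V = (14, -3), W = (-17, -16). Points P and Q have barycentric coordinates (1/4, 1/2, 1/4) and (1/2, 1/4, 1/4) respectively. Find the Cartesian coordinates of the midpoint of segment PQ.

(-5, -29/8)

Barycentric coordinates of the midpoint are the average: (3/8, 3/8, 1/4).
Converting: (3/8)·U + (3/8)·V + (1/4)·W = (-5, -29/8).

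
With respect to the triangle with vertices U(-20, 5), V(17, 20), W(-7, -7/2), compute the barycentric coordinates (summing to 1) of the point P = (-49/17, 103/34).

Signed area of the reference triangle: [UVW] = ½·((-20)·(20−(-7/2)) + 17·(-7/2−5) + (-7)·(5−20)) = ½·(-470 − 289/2 + 105) = -1019/4.
[PVW] = ½·((-49/17)·(20−(-7/2)) + 17·(-7/2−(103/34)) + (-7)·(103/34−20)) = ½·(-2303/34 − 111 + 4039/34) = -1019/34, so the U-coordinate is (-1019/34)/(-1019/4) = 2/17.
[UPW] = ½·((-20)·(103/34−(-7/2)) + (-49/17)·(-7/2−5) + (-7)·(5−(103/34))) = ½·(-2220/17 + 49/2 − 469/34) = -1019/17, so the V-coordinate is 4/17.
[UVP] = ½·((-20)·(20−(103/34)) + 17·(103/34−5) + (-49/17)·(5−20)) = ½·(-5770/17 − 67/2 + 735/17) = -11209/68, so the W-coordinate is 11/17.
Check: 2/17 + 4/17 + 11/17 = 1.

(2/17, 4/17, 11/17)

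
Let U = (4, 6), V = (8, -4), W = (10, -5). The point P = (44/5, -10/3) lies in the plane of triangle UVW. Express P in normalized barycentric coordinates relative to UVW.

(2/15, 1/5, 2/3)

Signed area of the reference triangle: [UVW] = ½·(4·(-4−(-5)) + 8·(-5−6) + 10·(6−(-4))) = ½·(4 − 88 + 100) = 8.
[PVW] = ½·((44/5)·(-4−(-5)) + 8·(-5−(-10/3)) + 10·(-10/3−(-4))) = ½·(44/5 − 40/3 + 20/3) = 16/15, so the U-coordinate is (16/15)/8 = 2/15.
[UPW] = ½·(4·(-10/3−(-5)) + (44/5)·(-5−6) + 10·(6−(-10/3))) = ½·(20/3 − 484/5 + 280/3) = 8/5, so the V-coordinate is 1/5.
[UVP] = ½·(4·(-4−(-10/3)) + 8·(-10/3−6) + (44/5)·(6−(-4))) = ½·(-8/3 − 224/3 + 88) = 16/3, so the W-coordinate is 2/3.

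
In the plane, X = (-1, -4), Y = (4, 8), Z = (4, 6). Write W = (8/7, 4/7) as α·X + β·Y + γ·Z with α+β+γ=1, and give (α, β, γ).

Signed area of the reference triangle: [XYZ] = ½·((-1)·(8−6) + 4·(6−(-4)) + 4·(-4−8)) = ½·(-2 + 40 − 48) = -5.
[WYZ] = ½·((8/7)·(8−6) + 4·(6−(4/7)) + 4·(4/7−8)) = ½·(16/7 + 152/7 − 208/7) = -20/7, so the X-coordinate is (-20/7)/(-5) = 4/7.
[XWZ] = ½·((-1)·(4/7−6) + (8/7)·(6−(-4)) + 4·(-4−(4/7))) = ½·(38/7 + 80/7 − 128/7) = -5/7, so the Y-coordinate is 1/7.
[XYW] = ½·((-1)·(8−(4/7)) + 4·(4/7−(-4)) + (8/7)·(-4−8)) = ½·(-52/7 + 128/7 − 96/7) = -10/7, so the Z-coordinate is 2/7.
Check: 4/7 + 1/7 + 2/7 = 1.

(4/7, 1/7, 2/7)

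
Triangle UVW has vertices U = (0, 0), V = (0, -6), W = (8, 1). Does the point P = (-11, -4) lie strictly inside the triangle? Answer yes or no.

Barycentric coordinates of P: (31/16, 7/16, -11/8).
The three coordinates are positive, positive, negative; a point is interior exactly when all three are positive.

no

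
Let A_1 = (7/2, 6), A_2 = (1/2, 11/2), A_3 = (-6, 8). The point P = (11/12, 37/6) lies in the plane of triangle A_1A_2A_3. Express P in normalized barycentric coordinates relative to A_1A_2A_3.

Signed area of the reference triangle: [A_1A_2A_3] = ½·((7/2)·(11/2−8) + (1/2)·(8−6) + (-6)·(6−(11/2))) = ½·(-35/4 + 1 − 3) = -43/8.
[PA_2A_3] = ½·((11/12)·(11/2−8) + (1/2)·(8−(37/6)) + (-6)·(37/6−(11/2))) = ½·(-55/24 + 11/12 − 4) = -43/16, so the A_1-coordinate is (-43/16)/(-43/8) = 1/2.
[A_1PA_3] = ½·((7/2)·(37/6−8) + (11/12)·(8−6) + (-6)·(6−(37/6))) = ½·(-77/12 + 11/6 + 1) = -43/24, so the A_2-coordinate is 1/3.
[A_1A_2P] = ½·((7/2)·(11/2−(37/6)) + (1/2)·(37/6−6) + (11/12)·(6−(11/2))) = ½·(-7/3 + 1/12 + 11/24) = -43/48, so the A_3-coordinate is 1/6.
Check: 1/2 + 1/3 + 1/6 = 1.

(1/2, 1/3, 1/6)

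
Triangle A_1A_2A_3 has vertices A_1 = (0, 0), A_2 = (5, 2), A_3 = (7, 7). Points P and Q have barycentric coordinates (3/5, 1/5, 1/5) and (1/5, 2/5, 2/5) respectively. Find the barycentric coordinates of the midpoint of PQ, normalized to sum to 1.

(2/5, 3/10, 3/10)

Since both coordinate triples sum to 1, the midpoint's barycentrics are the componentwise average.
(3/5+1/5)/2 = 2/5; similarly 3/10 and 3/10.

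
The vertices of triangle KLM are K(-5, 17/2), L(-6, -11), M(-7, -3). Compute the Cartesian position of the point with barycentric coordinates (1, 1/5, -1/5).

N = 1·K + (1/5)·L + (-1/5)·M.
x-coordinate: 1·(-5) + (1/5)·(-6) + (-1/5)·(-7) = -24/5.
y-coordinate: 1·(17/2) + (1/5)·(-11) + (-1/5)·(-3) = 69/10.

(-24/5, 69/10)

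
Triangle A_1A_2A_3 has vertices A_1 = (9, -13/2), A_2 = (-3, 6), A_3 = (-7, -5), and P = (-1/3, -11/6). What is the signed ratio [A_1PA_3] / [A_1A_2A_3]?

1/3

[A_1A_2A_3] = ½·(9·(6−(-5)) + (-3)·(-5−(-13/2)) + (-7)·(-13/2−6)) = ½·(99 − 9/2 + 175/2) = 91.
[A_1PA_3] = ½·(9·(-11/6−(-5)) + (-1/3)·(-5−(-13/2)) + (-7)·(-13/2−(-11/6))) = ½·(57/2 − 1/2 + 98/3) = 91/3, so the ratio is (91/3)/91 = 1/3.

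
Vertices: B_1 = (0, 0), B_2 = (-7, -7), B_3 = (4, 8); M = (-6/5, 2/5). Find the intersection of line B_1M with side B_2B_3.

(-3/2, 1/2)

Barycentric coordinates of M with respect to B_1B_2B_3: (1/5, 2/5, 2/5).
On side B_2B_3 the B_1-coordinate is zero; dropping M's B_1-weight 1/5 and renormalizing the remaining 2/5 : 2/5 gives weights 1/2, 1/2 on B_2, B_3.
N = (1/2)·(-7, -7) + (1/2)·(4, 8) = (-3/2, 1/2).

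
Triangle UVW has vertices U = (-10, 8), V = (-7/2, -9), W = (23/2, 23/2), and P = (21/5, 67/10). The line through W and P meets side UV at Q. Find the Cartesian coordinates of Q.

Barycentric coordinates of P with respect to UVW: (1/5, 1/5, 3/5).
On side UV the W-coordinate is zero; dropping P's W-weight 3/5 and renormalizing the remaining 1/5 : 1/5 gives weights 1/2, 1/2 on U, V.
Q = (1/2)·(-10, 8) + (1/2)·(-7/2, -9) = (-27/4, -1/2).

(-27/4, -1/2)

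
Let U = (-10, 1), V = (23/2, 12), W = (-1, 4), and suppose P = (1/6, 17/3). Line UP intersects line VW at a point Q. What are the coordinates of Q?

(21/4, 8)

Barycentric coordinates of P with respect to UVW: (1/3, 1/3, 1/3).
On side VW the U-coordinate is zero; dropping P's U-weight 1/3 and renormalizing the remaining 1/3 : 1/3 gives weights 1/2, 1/2 on V, W.
Q = (1/2)·(23/2, 12) + (1/2)·(-1, 4) = (21/4, 8).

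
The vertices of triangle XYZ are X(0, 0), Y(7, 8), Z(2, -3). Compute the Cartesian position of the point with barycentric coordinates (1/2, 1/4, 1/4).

W = (1/2)·X + (1/4)·Y + (1/4)·Z.
x-coordinate: (1/2)·0 + (1/4)·7 + (1/4)·2 = 9/4.
y-coordinate: (1/2)·0 + (1/4)·8 + (1/4)·(-3) = 5/4.

(9/4, 5/4)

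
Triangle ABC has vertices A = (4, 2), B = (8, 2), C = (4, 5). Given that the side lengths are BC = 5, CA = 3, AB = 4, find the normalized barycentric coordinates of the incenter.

The incenter has barycentric coordinates proportional to the opposite side lengths: (5 : 3 : 4).
Normalizing by 5+3+4 = 12 gives (5/12, 1/4, 1/3).

(5/12, 1/4, 1/3)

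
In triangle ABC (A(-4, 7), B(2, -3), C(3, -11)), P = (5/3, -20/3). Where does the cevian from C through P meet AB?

Barycentric coordinates of P with respect to ABC: (1/6, 1/6, 2/3).
On side AB the C-coordinate is zero; dropping P's C-weight 2/3 and renormalizing the remaining 1/6 : 1/6 gives weights 1/2, 1/2 on A, B.
Q = (1/2)·(-4, 7) + (1/2)·(2, -3) = (-1, 2).

(-1, 2)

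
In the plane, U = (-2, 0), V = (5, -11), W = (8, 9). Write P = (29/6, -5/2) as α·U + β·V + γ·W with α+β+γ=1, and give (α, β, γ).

Signed area of the reference triangle: [UVW] = ½·((-2)·(-11−9) + 5·(9−0) + 8·(0−(-11))) = ½·(40 + 45 + 88) = 173/2.
[PVW] = ½·((29/6)·(-11−9) + 5·(9−(-5/2)) + 8·(-5/2−(-11))) = ½·(-290/3 + 115/2 + 68) = 173/12, so the U-coordinate is (173/12)/(173/2) = 1/6.
[UPW] = ½·((-2)·(-5/2−9) + (29/6)·(9−0) + 8·(0−(-5/2))) = ½·(23 + 87/2 + 20) = 173/4, so the V-coordinate is 1/2.
[UVP] = ½·((-2)·(-11−(-5/2)) + 5·(-5/2−0) + (29/6)·(0−(-11))) = ½·(17 − 25/2 + 319/6) = 173/6, so the W-coordinate is 1/3.

(1/6, 1/2, 1/3)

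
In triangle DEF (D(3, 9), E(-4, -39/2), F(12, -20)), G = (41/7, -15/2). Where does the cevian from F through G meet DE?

Barycentric coordinates of G with respect to DEF: (3/7, 1/7, 3/7).
On side DE the F-coordinate is zero; dropping G's F-weight 3/7 and renormalizing the remaining 3/7 : 1/7 gives weights 3/4, 1/4 on D, E.
H = (3/4)·(3, 9) + (1/4)·(-4, -39/2) = (5/4, 15/8).

(5/4, 15/8)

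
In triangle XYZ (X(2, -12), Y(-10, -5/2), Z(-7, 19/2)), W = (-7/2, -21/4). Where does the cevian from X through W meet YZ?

Barycentric coordinates of W with respect to XYZ: (1/2, 1/3, 1/6).
On side YZ the X-coordinate is zero; dropping W's X-weight 1/2 and renormalizing the remaining 1/3 : 1/6 gives weights 2/3, 1/3 on Y, Z.
V = (2/3)·(-10, -5/2) + (1/3)·(-7, 19/2) = (-9, 3/2).

(-9, 3/2)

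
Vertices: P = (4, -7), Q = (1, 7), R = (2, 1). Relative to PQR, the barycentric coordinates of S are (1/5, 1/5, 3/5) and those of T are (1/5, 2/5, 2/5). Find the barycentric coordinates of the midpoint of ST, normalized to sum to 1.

Since both coordinate triples sum to 1, the midpoint's barycentrics are the componentwise average.
(1/5+1/5)/2 = 1/5; similarly 3/10 and 1/2.

(1/5, 3/10, 1/2)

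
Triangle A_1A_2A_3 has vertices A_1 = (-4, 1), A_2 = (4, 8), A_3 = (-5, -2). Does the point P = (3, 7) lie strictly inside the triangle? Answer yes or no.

Barycentric coordinates of P: (1/17, 15/17, 1/17).
The three coordinates are positive, positive, positive; a point is interior exactly when all three are positive.

yes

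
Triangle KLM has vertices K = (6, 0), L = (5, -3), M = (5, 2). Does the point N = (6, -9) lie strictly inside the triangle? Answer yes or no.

Barycentric coordinates of N: (1, 9/5, -9/5).
The three coordinates are positive, positive, negative; a point is interior exactly when all three are positive.

no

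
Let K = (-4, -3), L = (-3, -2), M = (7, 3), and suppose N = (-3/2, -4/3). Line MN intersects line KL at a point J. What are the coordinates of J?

Barycentric coordinates of N with respect to KLM: (1/6, 2/3, 1/6).
On side KL the M-coordinate is zero; dropping N's M-weight 1/6 and renormalizing the remaining 1/6 : 2/3 gives weights 1/5, 4/5 on K, L.
J = (1/5)·(-4, -3) + (4/5)·(-3, -2) = (-16/5, -11/5).

(-16/5, -11/5)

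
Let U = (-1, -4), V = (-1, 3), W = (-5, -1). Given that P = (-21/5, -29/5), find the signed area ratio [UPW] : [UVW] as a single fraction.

[UVW] = ½·((-1)·(3−(-1)) + (-1)·(-1−(-4)) + (-5)·(-4−3)) = ½·(-4 − 3 + 35) = 14.
[UPW] = ½·((-1)·(-29/5−(-1)) + (-21/5)·(-1−(-4)) + (-5)·(-4−(-29/5))) = ½·(24/5 − 63/5 − 9) = -42/5, so the ratio is (-42/5)/14 = -3/5.

-3/5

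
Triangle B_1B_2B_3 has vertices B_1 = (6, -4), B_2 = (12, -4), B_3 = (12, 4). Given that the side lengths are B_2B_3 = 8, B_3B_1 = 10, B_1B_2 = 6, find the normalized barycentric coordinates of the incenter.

(1/3, 5/12, 1/4)

The incenter has barycentric coordinates proportional to the opposite side lengths: (8 : 10 : 6).
Normalizing by 8+10+6 = 24 gives (1/3, 5/12, 1/4).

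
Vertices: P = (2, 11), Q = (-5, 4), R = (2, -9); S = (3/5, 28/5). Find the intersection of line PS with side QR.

Barycentric coordinates of S with respect to PQR: (3/5, 1/5, 1/5).
On side QR the P-coordinate is zero; dropping S's P-weight 3/5 and renormalizing the remaining 1/5 : 1/5 gives weights 1/2, 1/2 on Q, R.
T = (1/2)·(-5, 4) + (1/2)·(2, -9) = (-3/2, -5/2).

(-3/2, -5/2)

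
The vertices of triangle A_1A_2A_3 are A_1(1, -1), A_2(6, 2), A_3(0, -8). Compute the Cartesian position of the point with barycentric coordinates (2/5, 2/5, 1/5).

P = (2/5)·A_1 + (2/5)·A_2 + (1/5)·A_3.
x-coordinate: (2/5)·1 + (2/5)·6 + (1/5)·0 = 14/5.
y-coordinate: (2/5)·(-1) + (2/5)·2 + (1/5)·(-8) = -6/5.

(14/5, -6/5)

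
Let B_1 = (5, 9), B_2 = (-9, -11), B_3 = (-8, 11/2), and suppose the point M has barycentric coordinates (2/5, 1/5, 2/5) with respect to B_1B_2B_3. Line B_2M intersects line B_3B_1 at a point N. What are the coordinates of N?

(-3/2, 29/4)

Line B_2M meets B_3B_1 where the B_2-coordinate vanishes; zeroing M's B_2-weight and renormalizing leaves B_3, B_1-weights 2/5 : 2/5 → (1/2, 1/2).
So N = (1/2)·B_3 + (1/2)·B_1 = (-3/2, 29/4).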